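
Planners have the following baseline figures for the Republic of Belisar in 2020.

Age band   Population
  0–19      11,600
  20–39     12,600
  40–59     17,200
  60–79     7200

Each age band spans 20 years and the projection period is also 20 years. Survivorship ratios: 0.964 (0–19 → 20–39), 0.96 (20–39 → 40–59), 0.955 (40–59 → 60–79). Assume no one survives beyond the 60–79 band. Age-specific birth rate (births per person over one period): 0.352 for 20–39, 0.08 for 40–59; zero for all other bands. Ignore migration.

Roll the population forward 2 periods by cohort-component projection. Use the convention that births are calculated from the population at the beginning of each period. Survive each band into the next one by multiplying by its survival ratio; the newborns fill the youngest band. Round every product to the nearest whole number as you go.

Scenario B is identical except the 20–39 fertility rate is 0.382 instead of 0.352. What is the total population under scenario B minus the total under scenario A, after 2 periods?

Call the bands 1 to 4, youngest first.
After projecting period 1:
Births: 12600 * 0.352 = 4435  |  17200 * 0.08 = 1376 ⇒ total 5811
Band 2: 11600 * 0.964 = 11182
Band 3: 12600 * 0.96 = 12096
Band 4: 17200 * 0.955 = 16426
Population now: 0–19=5811, 20–39=11182, 40–59=12096, 60–79=16426
After projecting period 2:
Births: 11182 * 0.352 = 3936  |  12096 * 0.08 = 968 ⇒ total 4904
Band 2: 5811 * 0.964 = 5602
Band 3: 11182 * 0.96 = 10735
Band 4: 12096 * 0.955 = 11552
Population now: 0–19=4904, 20–39=5602, 40–59=10735, 60–79=11552
Scenario A total after 2 periods: 32793
Scenario B projection —
After projecting period 1:
Births: 12600 * 0.382 = 4813  |  17200 * 0.08 = 1376 ⇒ total 6189
Band 2: 11600 * 0.964 = 11182
Band 3: 12600 * 0.96 = 12096
Band 4: 17200 * 0.955 = 16426
Population now: 0–19=6189, 20–39=11182, 40–59=12096, 60–79=16426
After projecting period 2:
Births: 11182 * 0.382 = 4272  |  12096 * 0.08 = 968 ⇒ total 5240
Band 2: 6189 * 0.964 = 5966
Band 3: 11182 * 0.96 = 10735
Band 4: 12096 * 0.955 = 11552
Population now: 0–19=5240, 20–39=5966, 40–59=10735, 60–79=11552
Scenario B total after 2 periods: 33493
Difference B − A = 33493 − 32793 = 700

700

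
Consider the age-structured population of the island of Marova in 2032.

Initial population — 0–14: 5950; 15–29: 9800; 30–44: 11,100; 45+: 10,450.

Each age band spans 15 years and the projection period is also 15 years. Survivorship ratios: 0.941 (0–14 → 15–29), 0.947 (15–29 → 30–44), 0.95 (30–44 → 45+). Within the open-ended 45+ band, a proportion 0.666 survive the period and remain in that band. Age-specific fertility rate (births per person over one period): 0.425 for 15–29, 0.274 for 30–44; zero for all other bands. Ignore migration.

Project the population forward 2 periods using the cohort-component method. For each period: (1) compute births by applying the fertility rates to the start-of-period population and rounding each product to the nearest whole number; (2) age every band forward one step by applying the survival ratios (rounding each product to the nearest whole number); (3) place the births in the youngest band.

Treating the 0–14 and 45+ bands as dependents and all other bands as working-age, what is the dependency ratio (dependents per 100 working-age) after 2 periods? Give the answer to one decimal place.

210.2

Let band 1 be 0–14 through band 4 = 45+.
Period 1:
Births: 9800 * 0.425 = 4165, 11100 * 0.274 = 3041 → 7206
Band 2: 5950 * 0.941 = 5599
Band 3: 9800 * 0.947 = 9281
Band 4: 11100 * 0.95 + 10450 * 0.666 = 10545 + 6960 = 17505
Population now: 0–14=7206, 15–29=5599, 30–44=9281, 45+=17505
Period 2:
Births: 5599 * 0.425 = 2380, 9281 * 0.274 = 2543 → 4923
Band 2: 7206 * 0.941 = 6781
Band 3: 5599 * 0.947 = 5302
Band 4: 9281 * 0.95 + 17505 * 0.666 = 8817 + 11658 = 20475
Population now: 0–14=4923, 15–29=6781, 30–44=5302, 45+=20475
Dependents (band 0–14 + band 45+) = 4923 + 20475 = 25398; working-age = 12083; ratio = 25398/12083 × 100 = 210.2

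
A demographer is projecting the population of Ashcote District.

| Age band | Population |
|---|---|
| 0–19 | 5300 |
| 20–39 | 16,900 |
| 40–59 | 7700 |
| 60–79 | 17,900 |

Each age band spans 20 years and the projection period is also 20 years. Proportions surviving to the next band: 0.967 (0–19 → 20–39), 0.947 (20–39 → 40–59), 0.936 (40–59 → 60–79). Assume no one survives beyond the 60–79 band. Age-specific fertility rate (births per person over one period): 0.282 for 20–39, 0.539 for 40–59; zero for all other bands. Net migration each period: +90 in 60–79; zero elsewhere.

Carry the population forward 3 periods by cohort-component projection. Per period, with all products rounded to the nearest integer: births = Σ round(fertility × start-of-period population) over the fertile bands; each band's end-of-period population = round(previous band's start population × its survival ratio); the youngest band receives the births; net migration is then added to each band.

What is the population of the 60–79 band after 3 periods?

4632

[period 1]
Births: 16900 * 0.282 = 4766, 7700 * 0.539 = 4150 → total 8916
20–39: 5300 * 0.967 = 5125
40–59: 16900 * 0.947 = 16004
60–79: 7700 * 0.936 = 7207
Net migration: 60–79 + 90 → 7297
Giving 8916 / 5125 / 16004 / 7297.
[period 2]
Births: 5125 * 0.282 = 1445, 16004 * 0.539 = 8626 → total 10071
20–39: 8916 * 0.967 = 8622
40–59: 5125 * 0.947 = 4853
60–79: 16004 * 0.936 = 14980
Net migration: 60–79 + 90 → 15070
Giving 10071 / 8622 / 4853 / 15070.
[period 3]
Births: 8622 * 0.282 = 2431, 4853 * 0.539 = 2616 → total 5047
20–39: 10071 * 0.967 = 9739
40–59: 8622 * 0.947 = 8165
60–79: 4853 * 0.936 = 4542
Net migration: 60–79 + 90 → 4632
Giving 5047 / 9739 / 8165 / 4632.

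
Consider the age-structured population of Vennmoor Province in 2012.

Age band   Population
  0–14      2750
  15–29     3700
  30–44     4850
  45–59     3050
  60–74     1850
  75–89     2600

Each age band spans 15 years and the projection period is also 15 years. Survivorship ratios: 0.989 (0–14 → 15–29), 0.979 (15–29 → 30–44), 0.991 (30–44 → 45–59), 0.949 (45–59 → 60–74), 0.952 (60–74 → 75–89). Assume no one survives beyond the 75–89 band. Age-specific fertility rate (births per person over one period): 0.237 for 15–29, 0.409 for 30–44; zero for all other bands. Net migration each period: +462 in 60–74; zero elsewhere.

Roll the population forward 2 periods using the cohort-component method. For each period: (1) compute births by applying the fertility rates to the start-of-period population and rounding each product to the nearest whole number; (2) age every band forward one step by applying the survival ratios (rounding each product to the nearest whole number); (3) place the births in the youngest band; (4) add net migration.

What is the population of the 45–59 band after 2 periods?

3589

Numbering the bands 1..6 from youngest to oldest:
[period 1]
Births: 3700 × 0.237 = 877  |  4850 × 0.409 = 1984 ⇒ total 2861
Band 2: 2750 × 0.989 = 2720
Band 3: 3700 × 0.979 = 3622
Band 4: 4850 × 0.991 = 4806
Band 5: 3050 × 0.949 = 2894
Band 6: 1850 × 0.952 = 1761
Net migration: Band 5 + 462 → 3356
Population now: 0–14=2861, 15–29=2720, 30–44=3622, 45–59=4806, 60–74=3356, 75–89=1761
[period 2]
Births: 2720 × 0.237 = 645  |  3622 × 0.409 = 1481 ⇒ total 2126
Band 2: 2861 × 0.989 = 2830
Band 3: 2720 × 0.979 = 2663
Band 4: 3622 × 0.991 = 3589
Band 5: 4806 × 0.949 = 4561
Band 6: 3356 × 0.952 = 3195
Net migration: Band 5 + 462 → 5023
Population now: 0–14=2126, 15–29=2830, 30–44=2663, 45–59=3589, 60–74=5023, 75–89=3195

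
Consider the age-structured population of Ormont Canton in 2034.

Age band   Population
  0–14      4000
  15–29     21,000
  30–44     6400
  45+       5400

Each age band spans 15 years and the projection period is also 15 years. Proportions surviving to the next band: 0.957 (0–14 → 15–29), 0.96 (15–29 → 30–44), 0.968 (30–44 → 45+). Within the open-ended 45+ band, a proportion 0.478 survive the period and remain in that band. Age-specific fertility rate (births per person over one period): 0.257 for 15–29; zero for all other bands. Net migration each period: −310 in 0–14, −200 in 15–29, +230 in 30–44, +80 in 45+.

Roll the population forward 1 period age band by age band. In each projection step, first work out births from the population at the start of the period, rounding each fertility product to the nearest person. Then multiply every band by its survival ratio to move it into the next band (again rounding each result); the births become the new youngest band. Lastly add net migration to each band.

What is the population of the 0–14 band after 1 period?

Period 1.
Births: 21000 × 0.257 = 5397
15–29: 4000 × 0.957 = 3828
30–44: 21000 × 0.96 = 20160
45+: 6400 × 0.968 + 5400 × 0.478 = 6195 + 2581 = 8776
Net migration: 0–14 − 310 → 5087; 15–29 − 200 → 3628; 30–44 + 230 → 20390; 45+ + 80 → 8856
Population now: 0–14=5087, 15–29=3628, 30–44=20390, 45+=8856

5087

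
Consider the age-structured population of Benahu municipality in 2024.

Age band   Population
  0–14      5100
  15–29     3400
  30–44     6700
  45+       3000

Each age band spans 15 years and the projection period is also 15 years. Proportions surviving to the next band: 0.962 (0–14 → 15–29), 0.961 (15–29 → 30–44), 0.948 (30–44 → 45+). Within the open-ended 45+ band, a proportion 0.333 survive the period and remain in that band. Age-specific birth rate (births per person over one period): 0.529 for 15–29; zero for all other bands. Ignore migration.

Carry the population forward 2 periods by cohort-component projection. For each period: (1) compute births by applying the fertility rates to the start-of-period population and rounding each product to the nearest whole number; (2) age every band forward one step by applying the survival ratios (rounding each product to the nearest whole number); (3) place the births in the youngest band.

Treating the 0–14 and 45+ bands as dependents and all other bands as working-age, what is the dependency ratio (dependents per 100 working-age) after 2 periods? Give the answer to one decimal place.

126.3

Numbering the bands 1..4 from youngest to oldest:
— Period 1 —
Births: 3400 * 0.529 = 1799
Band 2: 5100 * 0.962 = 4906
Band 3: 3400 * 0.961 = 3267
Band 4: 6700 * 0.948 + 3000 * 0.333 = 6352 + 999 = 7351
End of period: [1799, 4906, 3267, 7351]
— Period 2 —
Births: 4906 * 0.529 = 2595
Band 2: 1799 * 0.962 = 1731
Band 3: 4906 * 0.961 = 4715
Band 4: 3267 * 0.948 + 7351 * 0.333 = 3097 + 2448 = 5545
End of period: [2595, 1731, 4715, 5545]
Dependents (band 0–14 + band 45+) = 2595 + 5545 = 8140; working-age = 6446; ratio = 8140/6446 × 100 = 126.3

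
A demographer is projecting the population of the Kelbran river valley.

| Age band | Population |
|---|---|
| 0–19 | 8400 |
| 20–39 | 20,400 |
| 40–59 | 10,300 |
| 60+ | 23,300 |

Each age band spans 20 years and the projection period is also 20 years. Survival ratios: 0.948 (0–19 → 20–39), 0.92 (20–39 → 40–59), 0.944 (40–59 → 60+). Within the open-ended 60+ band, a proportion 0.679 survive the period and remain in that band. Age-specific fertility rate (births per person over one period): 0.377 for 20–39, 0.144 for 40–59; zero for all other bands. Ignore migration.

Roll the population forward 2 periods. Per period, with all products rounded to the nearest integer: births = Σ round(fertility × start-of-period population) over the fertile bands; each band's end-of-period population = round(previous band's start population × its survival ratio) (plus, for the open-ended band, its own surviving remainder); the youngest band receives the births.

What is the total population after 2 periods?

(Groups numbered youngest = 1 to oldest = 4.)
— Period 1 —
Births: 20400 × 0.377 = 7691, 10300 × 0.144 = 1483 → total 9174
Group 2: 8400 × 0.948 = 7963
Group 3: 20400 × 0.92 = 18768
Group 4: 10300 × 0.944 + 23300 × 0.679 = 9723 + 15821 = 25544
End of period: [9174, 7963, 18768, 25544]
— Period 2 —
Births: 7963 × 0.377 = 3002, 18768 × 0.144 = 2703 → total 5705
Group 2: 9174 × 0.948 = 8697
Group 3: 7963 × 0.92 = 7326
Group 4: 18768 × 0.944 + 25544 × 0.679 = 17717 + 17344 = 35061
End of period: [5705, 8697, 7326, 35061]
Total after period 2: 5705 + 8697 + 7326 + 35061 = 56789

56789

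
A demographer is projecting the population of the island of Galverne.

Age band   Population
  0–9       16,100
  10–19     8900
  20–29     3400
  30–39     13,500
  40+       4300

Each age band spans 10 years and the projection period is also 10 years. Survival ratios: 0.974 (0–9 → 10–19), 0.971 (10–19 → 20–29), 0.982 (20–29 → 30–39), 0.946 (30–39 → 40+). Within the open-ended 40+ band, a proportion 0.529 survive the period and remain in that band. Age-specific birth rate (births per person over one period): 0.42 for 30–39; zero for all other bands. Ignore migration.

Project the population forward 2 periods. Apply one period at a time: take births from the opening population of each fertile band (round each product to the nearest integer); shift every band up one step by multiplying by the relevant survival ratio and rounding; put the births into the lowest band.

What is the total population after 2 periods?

41755

(Groups numbered youngest = 1 to oldest = 5.)
[period 1]
Births: 13500 × 0.42 = 5670
Group 2: 16100 × 0.974 = 15681
Group 3: 8900 × 0.971 = 8642
Group 4: 3400 × 0.982 = 3339
Group 5: 13500 × 0.946 + 4300 × 0.529 = 12771 + 2275 = 15046
Giving 5670 / 15681 / 8642 / 3339 / 15046.
[period 2]
Births: 3339 × 0.42 = 1402
Group 2: 5670 × 0.974 = 5523
Group 3: 15681 × 0.971 = 15226
Group 4: 8642 × 0.982 = 8486
Group 5: 3339 × 0.946 + 15046 × 0.529 = 3159 + 7959 = 11118
Giving 1402 / 5523 / 15226 / 8486 / 11118.
Total after period 2: 1402 + 5523 + 15226 + 8486 + 11118 = 41755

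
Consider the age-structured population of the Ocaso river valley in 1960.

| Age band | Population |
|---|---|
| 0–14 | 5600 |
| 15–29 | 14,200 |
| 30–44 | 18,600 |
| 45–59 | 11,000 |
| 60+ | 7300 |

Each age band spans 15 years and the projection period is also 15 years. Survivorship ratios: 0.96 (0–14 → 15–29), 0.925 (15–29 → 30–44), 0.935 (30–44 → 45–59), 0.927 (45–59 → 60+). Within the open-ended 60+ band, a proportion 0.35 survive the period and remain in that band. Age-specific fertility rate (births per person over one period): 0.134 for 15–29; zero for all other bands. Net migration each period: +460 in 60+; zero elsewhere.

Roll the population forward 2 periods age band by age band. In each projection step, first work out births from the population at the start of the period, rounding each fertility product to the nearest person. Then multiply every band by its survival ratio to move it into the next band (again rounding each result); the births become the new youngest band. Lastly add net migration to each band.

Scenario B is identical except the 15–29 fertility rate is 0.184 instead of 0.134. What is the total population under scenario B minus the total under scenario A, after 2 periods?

950

After projecting period 1:
Births: 14200 × 0.134 = 1903
15–29: 5600 × 0.96 = 5376
30–44: 14200 × 0.925 = 13135
45–59: 18600 × 0.935 = 17391
60+: 11000 × 0.927 + 7300 × 0.35 = 10197 + 2555 = 12752
Net migration: 60+ + 460 → 13212
End of period: [1903, 5376, 13135, 17391, 13212]
After projecting period 2:
Births: 5376 × 0.134 = 720
15–29: 1903 × 0.96 = 1827
30–44: 5376 × 0.925 = 4973
45–59: 13135 × 0.935 = 12281
60+: 17391 × 0.927 + 13212 × 0.35 = 16121 + 4624 = 20745
Net migration: 60+ + 460 → 21205
End of period: [720, 1827, 4973, 12281, 21205]
Scenario A total after 2 periods: 41006
Scenario B projection —
After projecting period 1:
Births: 14200 × 0.184 = 2613
15–29: 5600 × 0.96 = 5376
30–44: 14200 × 0.925 = 13135
45–59: 18600 × 0.935 = 17391
60+: 11000 × 0.927 + 7300 × 0.35 = 10197 + 2555 = 12752
Net migration: 60+ + 460 → 13212
End of period: [2613, 5376, 13135, 17391, 13212]
After projecting period 2:
Births: 5376 × 0.184 = 989
15–29: 2613 × 0.96 = 2508
30–44: 5376 × 0.925 = 4973
45–59: 13135 × 0.935 = 12281
60+: 17391 × 0.927 + 13212 × 0.35 = 16121 + 4624 = 20745
Net migration: 60+ + 460 → 21205
End of period: [989, 2508, 4973, 12281, 21205]
Scenario B total after 2 periods: 41956
Difference B − A = 41956 − 41006 = 950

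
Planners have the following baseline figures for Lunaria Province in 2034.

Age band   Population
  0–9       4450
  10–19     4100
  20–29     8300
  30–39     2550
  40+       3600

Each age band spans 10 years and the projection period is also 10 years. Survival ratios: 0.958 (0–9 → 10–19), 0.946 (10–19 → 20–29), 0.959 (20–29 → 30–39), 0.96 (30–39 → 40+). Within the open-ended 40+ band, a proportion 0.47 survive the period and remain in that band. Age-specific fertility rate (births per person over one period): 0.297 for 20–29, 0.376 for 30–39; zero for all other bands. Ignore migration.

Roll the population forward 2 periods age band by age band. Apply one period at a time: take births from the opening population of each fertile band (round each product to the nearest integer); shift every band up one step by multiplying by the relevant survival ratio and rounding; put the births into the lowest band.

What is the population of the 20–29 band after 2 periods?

4033

Numbering the groups 1..5 from youngest to oldest:
After projecting period 1:
Births: 8300 × 0.297 = 2465 ; 2550 × 0.376 = 959 → 3424
Group 2: 4450 × 0.958 = 4263
Group 3: 4100 × 0.946 = 3879
Group 4: 8300 × 0.959 = 7960
Group 5: 2550 × 0.96 + 3600 × 0.47 = 2448 + 1692 = 4140
End of period: [3424, 4263, 3879, 7960, 4140]
After projecting period 2:
Births: 3879 × 0.297 = 1152 ; 7960 × 0.376 = 2993 → 4145
Group 2: 3424 × 0.958 = 3280
Group 3: 4263 × 0.946 = 4033
Group 4: 3879 × 0.959 = 3720
Group 5: 7960 × 0.96 + 4140 × 0.47 = 7642 + 1946 = 9588
End of period: [4145, 3280, 4033, 3720, 9588]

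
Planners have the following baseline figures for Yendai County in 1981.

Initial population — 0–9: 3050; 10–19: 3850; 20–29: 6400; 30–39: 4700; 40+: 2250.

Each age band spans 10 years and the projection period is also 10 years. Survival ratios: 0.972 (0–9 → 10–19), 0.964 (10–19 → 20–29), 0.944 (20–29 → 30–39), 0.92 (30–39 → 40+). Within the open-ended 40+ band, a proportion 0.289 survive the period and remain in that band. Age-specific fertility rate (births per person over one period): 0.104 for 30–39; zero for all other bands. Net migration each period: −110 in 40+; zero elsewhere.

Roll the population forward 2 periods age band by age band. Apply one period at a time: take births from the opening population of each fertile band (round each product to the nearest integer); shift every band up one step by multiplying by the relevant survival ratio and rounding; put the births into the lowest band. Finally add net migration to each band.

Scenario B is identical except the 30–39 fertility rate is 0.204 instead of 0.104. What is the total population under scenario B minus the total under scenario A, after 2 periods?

[period 1]
Births: 4700 × 0.104 = 489
10–19: 3050 × 0.972 = 2965
20–29: 3850 × 0.964 = 3711
30–39: 6400 × 0.944 = 6042
40+: 4700 × 0.92 + 2250 × 0.289 = 4324 + 650 = 4974
Net migration: 40+ − 110 → 4864
→ [489, 2965, 3711, 6042, 4864]
[period 2]
Births: 6042 × 0.104 = 628
10–19: 489 × 0.972 = 475
20–29: 2965 × 0.964 = 2858
30–39: 3711 × 0.944 = 3503
40+: 6042 × 0.92 + 4864 × 0.289 = 5559 + 1406 = 6965
Net migration: 40+ − 110 → 6855
→ [628, 475, 2858, 3503, 6855]
Scenario A total after 2 periods: 14319
Scenario B projection —
[period 1]
Births: 4700 × 0.204 = 959
10–19: 3050 × 0.972 = 2965
20–29: 3850 × 0.964 = 3711
30–39: 6400 × 0.944 = 6042
40+: 4700 × 0.92 + 2250 × 0.289 = 4324 + 650 = 4974
Net migration: 40+ − 110 → 4864
→ [959, 2965, 3711, 6042, 4864]
[period 2]
Births: 6042 × 0.204 = 1233
10–19: 959 × 0.972 = 932
20–29: 2965 × 0.964 = 2858
30–39: 3711 × 0.944 = 3503
40+: 6042 × 0.92 + 4864 × 0.289 = 5559 + 1406 = 6965
Net migration: 40+ − 110 → 6855
→ [1233, 932, 2858, 3503, 6855]
Scenario B total after 2 periods: 15381
Difference B − A = 15381 − 14319 = 1062

1062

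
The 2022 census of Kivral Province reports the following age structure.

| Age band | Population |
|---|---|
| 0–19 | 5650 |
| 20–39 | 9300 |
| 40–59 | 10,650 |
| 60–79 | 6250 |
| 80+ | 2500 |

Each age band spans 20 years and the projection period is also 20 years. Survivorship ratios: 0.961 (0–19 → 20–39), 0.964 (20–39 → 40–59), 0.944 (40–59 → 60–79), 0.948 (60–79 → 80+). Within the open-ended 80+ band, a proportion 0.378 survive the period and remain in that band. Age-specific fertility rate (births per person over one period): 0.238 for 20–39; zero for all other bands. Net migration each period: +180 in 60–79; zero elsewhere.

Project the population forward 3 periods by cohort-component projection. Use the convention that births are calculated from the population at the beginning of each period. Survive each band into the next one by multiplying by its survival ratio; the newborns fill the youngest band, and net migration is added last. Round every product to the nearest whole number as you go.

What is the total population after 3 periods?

Let group 1 be 0–19 through group 5 = 80+.
Period 1:
Births: 9300 × 0.238 = 2213
Group 2: 5650 × 0.961 = 5430
Group 3: 9300 × 0.964 = 8965
Group 4: 10650 × 0.944 = 10054
Group 5: 6250 × 0.948 + 2500 × 0.378 = 5925 + 945 = 6870
Net migration: Group 4 + 180 → 10234
Giving 2213 / 5430 / 8965 / 10234 / 6870.
Period 2:
Births: 5430 × 0.238 = 1292
Group 2: 2213 × 0.961 = 2127
Group 3: 5430 × 0.964 = 5235
Group 4: 8965 × 0.944 = 8463
Group 5: 10234 × 0.948 + 6870 × 0.378 = 9702 + 2597 = 12299
Net migration: Group 4 + 180 → 8643
Giving 1292 / 2127 / 5235 / 8643 / 12299.
Period 3:
Births: 2127 × 0.238 = 506
Group 2: 1292 × 0.961 = 1242
Group 3: 2127 × 0.964 = 2050
Group 4: 5235 × 0.944 = 4942
Group 5: 8643 × 0.948 + 12299 × 0.378 = 8194 + 4649 = 12843
Net migration: Group 4 + 180 → 5122
Giving 506 / 1242 / 2050 / 5122 / 12843.
Total after period 3: 506 + 1242 + 2050 + 5122 + 12843 = 21763

21763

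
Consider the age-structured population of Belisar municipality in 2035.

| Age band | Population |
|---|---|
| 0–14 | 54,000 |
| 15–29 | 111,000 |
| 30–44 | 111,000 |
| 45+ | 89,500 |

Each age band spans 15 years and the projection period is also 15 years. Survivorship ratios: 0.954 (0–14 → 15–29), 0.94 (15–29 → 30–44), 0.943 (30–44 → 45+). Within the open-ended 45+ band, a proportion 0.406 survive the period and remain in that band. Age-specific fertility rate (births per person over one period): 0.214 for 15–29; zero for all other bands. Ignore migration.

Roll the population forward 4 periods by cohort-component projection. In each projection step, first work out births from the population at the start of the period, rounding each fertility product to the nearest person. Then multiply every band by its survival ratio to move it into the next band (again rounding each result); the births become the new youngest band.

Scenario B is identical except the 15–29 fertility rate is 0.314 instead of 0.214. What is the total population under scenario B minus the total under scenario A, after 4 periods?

21937

Period 1.
Births: 111000 × 0.214 = 23754
15–29: 54000 × 0.954 = 51516
30–44: 111000 × 0.94 = 104340
45+: 111000 × 0.943 + 89500 × 0.406 = 104673 + 36337 = 141010
→ [23754, 51516, 104340, 141010]
Period 2.
Births: 51516 × 0.214 = 11024
15–29: 23754 × 0.954 = 22661
30–44: 51516 × 0.94 = 48425
45+: 104340 × 0.943 + 141010 × 0.406 = 98393 + 57250 = 155643
→ [11024, 22661, 48425, 155643]
Period 3.
Births: 22661 × 0.214 = 4849
15–29: 11024 × 0.954 = 10517
30–44: 22661 × 0.94 = 21301
45+: 48425 × 0.943 + 155643 × 0.406 = 45665 + 63191 = 108856
→ [4849, 10517, 21301, 108856]
Period 4.
Births: 10517 × 0.214 = 2251
15–29: 4849 × 0.954 = 4626
30–44: 10517 × 0.94 = 9886
45+: 21301 × 0.943 + 108856 × 0.406 = 20087 + 44196 = 64283
→ [2251, 4626, 9886, 64283]
Scenario A total after 4 periods: 81046
Scenario B projection —
Period 1.
Births: 111000 × 0.314 = 34854
15–29: 54000 × 0.954 = 51516
30–44: 111000 × 0.94 = 104340
45+: 111000 × 0.943 + 89500 × 0.406 = 104673 + 36337 = 141010
→ [34854, 51516, 104340, 141010]
Period 2.
Births: 51516 × 0.314 = 16176
15–29: 34854 × 0.954 = 33251
30–44: 51516 × 0.94 = 48425
45+: 104340 × 0.943 + 141010 × 0.406 = 98393 + 57250 = 155643
→ [16176, 33251, 48425, 155643]
Period 3.
Births: 33251 × 0.314 = 10441
15–29: 16176 × 0.954 = 15432
30–44: 33251 × 0.94 = 31256
45+: 48425 × 0.943 + 155643 × 0.406 = 45665 + 63191 = 108856
→ [10441, 15432, 31256, 108856]
Period 4.
Births: 15432 × 0.314 = 4846
15–29: 10441 × 0.954 = 9961
30–44: 15432 × 0.94 = 14506
45+: 31256 × 0.943 + 108856 × 0.406 = 29474 + 44196 = 73670
→ [4846, 9961, 14506, 73670]
Scenario B total after 4 periods: 102983
Difference B − A = 102983 − 81046 = 21937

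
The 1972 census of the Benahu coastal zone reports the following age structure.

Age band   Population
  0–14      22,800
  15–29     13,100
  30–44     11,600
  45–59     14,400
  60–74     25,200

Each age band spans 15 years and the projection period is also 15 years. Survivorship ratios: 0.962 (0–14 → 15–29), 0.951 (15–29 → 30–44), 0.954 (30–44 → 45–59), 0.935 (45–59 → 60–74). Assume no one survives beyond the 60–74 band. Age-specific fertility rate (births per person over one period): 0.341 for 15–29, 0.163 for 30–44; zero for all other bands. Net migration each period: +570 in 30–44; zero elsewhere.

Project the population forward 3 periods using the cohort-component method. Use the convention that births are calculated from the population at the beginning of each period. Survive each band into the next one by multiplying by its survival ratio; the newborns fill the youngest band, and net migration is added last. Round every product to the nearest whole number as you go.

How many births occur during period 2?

(Bands numbered youngest = 1 to oldest = 5.)
After projecting period 1:
Births: 13100 × 0.341 = 4467, 11600 × 0.163 = 1891 → total 6358
Band 2: 22800 × 0.962 = 21934
Band 3: 13100 × 0.951 = 12458
Band 4: 11600 × 0.954 = 11066
Band 5: 14400 × 0.935 = 13464
Net migration: Band 3 + 570 → 13028
Giving 6358 / 21934 / 13028 / 11066 / 13464.
After projecting period 2:
Births: 21934 × 0.341 = 7479, 13028 × 0.163 = 2124 → total 9603
Band 2: 6358 × 0.962 = 6116
Band 3: 21934 × 0.951 = 20859
Band 4: 13028 × 0.954 = 12429
Band 5: 11066 × 0.935 = 10347
Net migration: Band 3 + 570 → 21429
Giving 9603 / 6116 / 21429 / 12429 / 10347.

9603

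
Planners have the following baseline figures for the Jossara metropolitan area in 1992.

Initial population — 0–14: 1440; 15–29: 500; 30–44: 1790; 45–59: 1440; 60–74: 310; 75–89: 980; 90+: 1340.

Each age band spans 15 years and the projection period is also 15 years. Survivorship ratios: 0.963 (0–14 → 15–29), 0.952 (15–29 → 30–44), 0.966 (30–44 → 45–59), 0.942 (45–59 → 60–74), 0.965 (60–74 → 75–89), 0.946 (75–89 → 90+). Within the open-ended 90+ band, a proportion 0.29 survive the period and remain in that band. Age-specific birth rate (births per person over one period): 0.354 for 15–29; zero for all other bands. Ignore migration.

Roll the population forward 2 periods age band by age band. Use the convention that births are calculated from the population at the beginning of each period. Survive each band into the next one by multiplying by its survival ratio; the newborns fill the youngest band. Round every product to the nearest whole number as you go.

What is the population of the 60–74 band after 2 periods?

Call the groups 1 to 7, youngest first.
Period 1.
Births: 500 * 0.354 = 177
Group 2: 1440 * 0.963 = 1387
Group 3: 500 * 0.952 = 476
Group 4: 1790 * 0.966 = 1729
Group 5: 1440 * 0.942 = 1356
Group 6: 310 * 0.965 = 299
Group 7: 980 * 0.946 + 1340 * 0.29 = 927 + 389 = 1316
End of period: [177, 1387, 476, 1729, 1356, 299, 1316]
Period 2.
Births: 1387 * 0.354 = 491
Group 2: 177 * 0.963 = 170
Group 3: 1387 * 0.952 = 1320
Group 4: 476 * 0.966 = 460
Group 5: 1729 * 0.942 = 1629
Group 6: 1356 * 0.965 = 1309
Group 7: 299 * 0.946 + 1316 * 0.29 = 283 + 382 = 665
End of period: [491, 170, 1320, 460, 1629, 1309, 665]

1629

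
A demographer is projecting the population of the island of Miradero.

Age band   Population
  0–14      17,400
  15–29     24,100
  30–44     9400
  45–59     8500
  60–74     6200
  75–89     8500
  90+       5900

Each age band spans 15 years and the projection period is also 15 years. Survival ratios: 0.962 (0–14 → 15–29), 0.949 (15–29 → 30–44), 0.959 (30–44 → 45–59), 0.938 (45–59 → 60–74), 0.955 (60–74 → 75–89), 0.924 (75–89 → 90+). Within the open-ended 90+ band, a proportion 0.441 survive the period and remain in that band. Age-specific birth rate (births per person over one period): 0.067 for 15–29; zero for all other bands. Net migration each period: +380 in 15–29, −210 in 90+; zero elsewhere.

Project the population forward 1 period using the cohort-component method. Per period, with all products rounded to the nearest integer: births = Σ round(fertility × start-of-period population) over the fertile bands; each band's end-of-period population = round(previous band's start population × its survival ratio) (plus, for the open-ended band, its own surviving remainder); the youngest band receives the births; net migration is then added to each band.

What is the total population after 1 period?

74760

— Period 1 —
Births: 24100 * 0.067 = 1615
15–29: 17400 * 0.962 = 16739
30–44: 24100 * 0.949 = 22871
45–59: 9400 * 0.959 = 9015
60–74: 8500 * 0.938 = 7973
75–89: 6200 * 0.955 = 5921
90+: 8500 * 0.924 + 5900 * 0.441 = 7854 + 2602 = 10456
Net migration: 15–29 + 380 → 17119; 90+ − 210 → 10246
Population now: 0–14=1615, 15–29=17119, 30–44=22871, 45–59=9015, 60–74=7973, 75–89=5921, 90+=10246
Total after period 1: 1615 + 17119 + 22871 + 9015 + 7973 + 5921 + 10246 = 74760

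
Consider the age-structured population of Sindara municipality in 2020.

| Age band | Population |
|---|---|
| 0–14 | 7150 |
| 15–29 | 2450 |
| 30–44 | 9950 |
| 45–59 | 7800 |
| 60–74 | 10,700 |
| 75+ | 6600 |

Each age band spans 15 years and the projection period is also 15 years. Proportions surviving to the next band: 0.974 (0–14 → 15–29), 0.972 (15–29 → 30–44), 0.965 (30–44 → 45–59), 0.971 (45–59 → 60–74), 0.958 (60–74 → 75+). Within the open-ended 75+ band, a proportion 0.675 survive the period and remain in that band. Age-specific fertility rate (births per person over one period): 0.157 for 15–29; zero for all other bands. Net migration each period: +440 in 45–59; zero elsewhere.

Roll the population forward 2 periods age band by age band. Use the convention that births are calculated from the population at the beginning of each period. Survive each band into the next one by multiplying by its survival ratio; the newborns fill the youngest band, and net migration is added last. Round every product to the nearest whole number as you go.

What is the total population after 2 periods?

37909

Let band 1 be 0–14 through band 6 = 75+.
[period 1]
Births: 2450 × 0.157 = 385
Band 2: 7150 × 0.974 = 6964
Band 3: 2450 × 0.972 = 2381
Band 4: 9950 × 0.965 = 9602
Band 5: 7800 × 0.971 = 7574
Band 6: 10700 × 0.958 + 6600 × 0.675 = 10251 + 4455 = 14706
Net migration: Band 4 + 440 → 10042
→ [385, 6964, 2381, 10042, 7574, 14706]
[period 2]
Births: 6964 × 0.157 = 1093
Band 2: 385 × 0.974 = 375
Band 3: 6964 × 0.972 = 6769
Band 4: 2381 × 0.965 = 2298
Band 5: 10042 × 0.971 = 9751
Band 6: 7574 × 0.958 + 14706 × 0.675 = 7256 + 9927 = 17183
Net migration: Band 4 + 440 → 2738
→ [1093, 375, 6769, 2738, 9751, 17183]
Total after period 2: 1093 + 375 + 6769 + 2738 + 9751 + 17183 = 37909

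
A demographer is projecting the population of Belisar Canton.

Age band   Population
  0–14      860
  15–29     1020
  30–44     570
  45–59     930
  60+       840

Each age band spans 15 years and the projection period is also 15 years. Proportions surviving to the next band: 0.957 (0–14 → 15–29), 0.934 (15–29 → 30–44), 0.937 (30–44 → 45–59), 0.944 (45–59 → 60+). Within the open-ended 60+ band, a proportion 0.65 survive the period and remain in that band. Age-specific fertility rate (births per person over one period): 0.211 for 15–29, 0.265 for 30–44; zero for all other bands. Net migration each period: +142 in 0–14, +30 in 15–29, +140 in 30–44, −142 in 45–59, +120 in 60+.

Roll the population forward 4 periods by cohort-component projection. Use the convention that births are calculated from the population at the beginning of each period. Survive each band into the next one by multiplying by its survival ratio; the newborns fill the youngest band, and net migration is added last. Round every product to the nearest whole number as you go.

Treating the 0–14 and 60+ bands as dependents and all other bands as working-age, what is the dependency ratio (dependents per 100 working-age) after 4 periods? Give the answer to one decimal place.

(Groups numbered youngest = 1 to oldest = 5.)
After projecting period 1:
Births: 1020 × 0.211 = 215  |  570 × 0.265 = 151 ⇒ total 366
Group 2: 860 × 0.957 = 823
Group 3: 1020 × 0.934 = 953
Group 4: 570 × 0.937 = 534
Group 5: 930 × 0.944 + 840 × 0.65 = 878 + 546 = 1424
Net migration: Group 1 + 142 → 508; Group 2 + 30 → 853; Group 3 + 140 → 1093; Group 4 − 142 → 392; Group 5 + 120 → 1544
→ [508, 853, 1093, 392, 1544]
After projecting period 2:
Births: 853 × 0.211 = 180  |  1093 × 0.265 = 290 ⇒ total 470
Group 2: 508 × 0.957 = 486
Group 3: 853 × 0.934 = 797
Group 4: 1093 × 0.937 = 1024
Group 5: 392 × 0.944 + 1544 × 0.65 = 370 + 1004 = 1374
Net migration: Group 1 + 142 → 612; Group 2 + 30 → 516; Group 3 + 140 → 937; Group 4 − 142 → 882; Group 5 + 120 → 1494
→ [612, 516, 937, 882, 1494]
After projecting period 3:
Births: 516 × 0.211 = 109  |  937 × 0.265 = 248 ⇒ total 357
Group 2: 612 × 0.957 = 586
Group 3: 516 × 0.934 = 482
Group 4: 937 × 0.937 = 878
Group 5: 882 × 0.944 + 1494 × 0.65 = 833 + 971 = 1804
Net migration: Group 1 + 142 → 499; Group 2 + 30 → 616; Group 3 + 140 → 622; Group 4 − 142 → 736; Group 5 + 120 → 1924
→ [499, 616, 622, 736, 1924]
After projecting period 4:
Births: 616 × 0.211 = 130  |  622 × 0.265 = 165 ⇒ total 295
Group 2: 499 × 0.957 = 478
Group 3: 616 × 0.934 = 575
Group 4: 622 × 0.937 = 583
Group 5: 736 × 0.944 + 1924 × 0.65 = 695 + 1251 = 1946
Net migration: Group 1 + 142 → 437; Group 2 + 30 → 508; Group 3 + 140 → 715; Group 4 − 142 → 441; Group 5 + 120 → 2066
→ [437, 508, 715, 441, 2066]
Dependents (band 0–14 + band 60+) = 437 + 2066 = 2503; working-age = 1664; ratio = 2503/1664 × 100 = 150.4

150.4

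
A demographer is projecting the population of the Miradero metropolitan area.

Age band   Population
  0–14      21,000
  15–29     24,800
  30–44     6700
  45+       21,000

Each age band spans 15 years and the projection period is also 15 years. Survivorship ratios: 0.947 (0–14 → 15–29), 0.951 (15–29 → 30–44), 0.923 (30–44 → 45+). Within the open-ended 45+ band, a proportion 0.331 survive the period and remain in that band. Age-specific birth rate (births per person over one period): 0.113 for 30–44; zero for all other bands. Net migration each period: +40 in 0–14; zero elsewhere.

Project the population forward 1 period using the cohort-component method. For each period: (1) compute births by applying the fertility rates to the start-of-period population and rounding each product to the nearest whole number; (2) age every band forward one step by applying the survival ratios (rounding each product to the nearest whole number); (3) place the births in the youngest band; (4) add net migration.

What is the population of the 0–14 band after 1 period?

797

Period 1:
Births: 6700 * 0.113 = 757
15–29: 21000 * 0.947 = 19887
30–44: 24800 * 0.951 = 23585
45+: 6700 * 0.923 + 21000 * 0.331 = 6184 + 6951 = 13135
Net migration: 0–14 + 40 → 797
Giving 797 / 19887 / 23585 / 13135.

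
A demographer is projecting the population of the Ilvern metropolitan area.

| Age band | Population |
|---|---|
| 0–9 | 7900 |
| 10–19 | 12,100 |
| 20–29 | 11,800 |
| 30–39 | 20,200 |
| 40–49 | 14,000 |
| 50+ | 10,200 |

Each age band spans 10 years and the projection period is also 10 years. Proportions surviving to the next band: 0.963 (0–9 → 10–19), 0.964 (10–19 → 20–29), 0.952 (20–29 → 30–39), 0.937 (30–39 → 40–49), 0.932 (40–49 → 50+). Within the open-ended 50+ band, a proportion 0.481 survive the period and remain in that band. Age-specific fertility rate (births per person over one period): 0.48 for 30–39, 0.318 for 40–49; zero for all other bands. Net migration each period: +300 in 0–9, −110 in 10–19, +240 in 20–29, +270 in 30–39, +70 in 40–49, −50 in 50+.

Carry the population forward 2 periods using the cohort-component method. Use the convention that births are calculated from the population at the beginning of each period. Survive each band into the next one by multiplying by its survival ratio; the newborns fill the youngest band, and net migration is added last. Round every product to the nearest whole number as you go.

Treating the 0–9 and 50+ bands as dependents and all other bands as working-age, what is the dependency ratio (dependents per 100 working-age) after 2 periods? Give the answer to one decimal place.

87.2

Call the bands 1 to 6, youngest first.
[period 1]
Births: 20200 × 0.48 = 9696 ; 14000 × 0.318 = 4452 → total 14148
Band 2: 7900 × 0.963 = 7608
Band 3: 12100 × 0.964 = 11664
Band 4: 11800 × 0.952 = 11234
Band 5: 20200 × 0.937 = 18927
Band 6: 14000 × 0.932 + 10200 × 0.481 = 13048 + 4906 = 17954
Net migration: Band 1 + 300 → 14448; Band 2 − 110 → 7498; Band 3 + 240 → 11904; Band 4 + 270 → 11504; Band 5 + 70 → 18997; Band 6 − 50 → 17904
End of period: [14448, 7498, 11904, 11504, 18997, 17904]
[period 2]
Births: 11504 × 0.48 = 5522 ; 18997 × 0.318 = 6041 → total 11563
Band 2: 14448 × 0.963 = 13913
Band 3: 7498 × 0.964 = 7228
Band 4: 11904 × 0.952 = 11333
Band 5: 11504 × 0.937 = 10779
Band 6: 18997 × 0.932 + 17904 × 0.481 = 17705 + 8612 = 26317
Net migration: Band 1 + 300 → 11863; Band 2 − 110 → 13803; Band 3 + 240 → 7468; Band 4 + 270 → 11603; Band 5 + 70 → 10849; Band 6 − 50 → 26267
End of period: [11863, 13803, 7468, 11603, 10849, 26267]
Dependents (band 0–9 + band 50+) = 11863 + 26267 = 38130; working-age = 43723; ratio = 38130/43723 × 100 = 87.2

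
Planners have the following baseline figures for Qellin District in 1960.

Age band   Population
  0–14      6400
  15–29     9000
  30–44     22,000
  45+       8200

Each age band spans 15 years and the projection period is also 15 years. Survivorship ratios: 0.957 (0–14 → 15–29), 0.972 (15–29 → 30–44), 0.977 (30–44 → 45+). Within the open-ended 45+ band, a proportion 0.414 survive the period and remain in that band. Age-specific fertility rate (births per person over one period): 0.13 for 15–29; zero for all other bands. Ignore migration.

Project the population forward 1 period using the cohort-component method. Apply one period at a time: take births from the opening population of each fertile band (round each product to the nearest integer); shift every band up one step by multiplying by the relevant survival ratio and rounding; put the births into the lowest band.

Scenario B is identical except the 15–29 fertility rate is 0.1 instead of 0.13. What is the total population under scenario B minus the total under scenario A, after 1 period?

-270

Period 1.
Births: 9000 × 0.13 = 1170
15–29: 6400 × 0.957 = 6125
30–44: 9000 × 0.972 = 8748
45+: 22000 × 0.977 + 8200 × 0.414 = 21494 + 3395 = 24889
Population now: 0–14=1170, 15–29=6125, 30–44=8748, 45+=24889
Scenario A total after 1 period: 40932
Scenario B projection —
Period 1.
Births: 9000 × 0.1 = 900
15–29: 6400 × 0.957 = 6125
30–44: 9000 × 0.972 = 8748
45+: 22000 × 0.977 + 8200 × 0.414 = 21494 + 3395 = 24889
Population now: 0–14=900, 15–29=6125, 30–44=8748, 45+=24889
Scenario B total after 1 period: 40662
Difference B − A = 40662 − 40932 = -270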